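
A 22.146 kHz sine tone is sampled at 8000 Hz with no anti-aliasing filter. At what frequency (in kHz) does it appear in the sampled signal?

Nyquist = 8,000/2 = 4,000 Hz; 22,146 Hz exceeds it.
Alias = |22,146 − 3×8,000| = |22,146 − 24,000| = 1,854 Hz = 1.854 kHz.

1.854 kHz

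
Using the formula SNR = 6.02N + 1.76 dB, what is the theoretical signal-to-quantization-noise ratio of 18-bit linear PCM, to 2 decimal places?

6.02 × 18 + 1.76 = 110.12 dB.

110.12 dB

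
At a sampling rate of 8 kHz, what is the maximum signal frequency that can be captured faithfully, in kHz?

4 kHz

Nyquist frequency = sample rate / 2 = 8,000 / 2 = 4 kHz.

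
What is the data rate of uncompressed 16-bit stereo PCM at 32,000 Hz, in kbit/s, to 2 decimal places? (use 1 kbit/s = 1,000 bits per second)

1024.00 kbit/s

Bit rate = 32,000 × 16 × 2 = 1,024,000 bits/s.
= 1024.00 kbit/s.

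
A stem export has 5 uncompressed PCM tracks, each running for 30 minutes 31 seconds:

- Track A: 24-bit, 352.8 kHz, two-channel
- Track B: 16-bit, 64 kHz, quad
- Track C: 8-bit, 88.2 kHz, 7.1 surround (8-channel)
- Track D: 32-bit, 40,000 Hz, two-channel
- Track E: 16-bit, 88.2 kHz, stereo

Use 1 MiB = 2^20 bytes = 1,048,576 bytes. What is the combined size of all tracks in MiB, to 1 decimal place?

30 minutes 31 seconds = 1,831 s.
Track A: 352,800 × 1,831 × 3 × 2 = 3,875,860,800 bytes.
Track B: 64,000 × 1,831 × 2 × 4 = 937,472,000 bytes.
Track C: 88,200 × 1,831 × 1 × 8 = 1,291,953,600 bytes.
Track D: 40,000 × 1,831 × 4 × 2 = 585,920,000 bytes.
Track E: 88,200 × 1,831 × 2 × 2 = 645,976,800 bytes.
Total = 7,337,183,200 bytes = 6997.3 MiB.

6997.3 MiB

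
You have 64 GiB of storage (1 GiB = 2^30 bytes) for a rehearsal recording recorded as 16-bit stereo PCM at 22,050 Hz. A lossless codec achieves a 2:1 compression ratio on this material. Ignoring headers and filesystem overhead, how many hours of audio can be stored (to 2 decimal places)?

432.85 hours

Uncompressed byte rate = 22,050 × 2 × 2 = 88,200 bytes/s.
After 2:1 compression, effective rate ≈ 44100 bytes/s.
Capacity = 64 × 1,073,741,824 = 68,719,476,736 bytes.
68,719,476,736 / effective rate ≈ 1558264.78 s → 432.85 hours.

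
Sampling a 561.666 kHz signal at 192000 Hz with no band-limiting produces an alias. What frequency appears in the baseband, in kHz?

14.334 kHz

Nyquist = 192,000/2 = 96,000 Hz; 561,666 Hz exceeds it.
Alias = |561,666 − 3×192,000| = |561,666 − 576,000| = 14,334 Hz = 14.334 kHz.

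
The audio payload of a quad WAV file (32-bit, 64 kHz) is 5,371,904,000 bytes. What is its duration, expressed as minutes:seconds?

87:26

Byte rate = 64,000 × 4 × 4 = 1,024,000 bytes/s.
Duration = 5,371,904,000 / 1,024,000 = 5,246 s.
5,246 s = 87:26.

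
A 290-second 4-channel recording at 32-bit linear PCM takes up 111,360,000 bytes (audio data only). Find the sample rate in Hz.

24,000 Hz

Bytes = sample_rate × seconds × bytes_per_sample × channels.
sample_rate = 111,360,000 / (290 × 4 × 4) = 111,360,000 / 4,640 = 24,000 Hz.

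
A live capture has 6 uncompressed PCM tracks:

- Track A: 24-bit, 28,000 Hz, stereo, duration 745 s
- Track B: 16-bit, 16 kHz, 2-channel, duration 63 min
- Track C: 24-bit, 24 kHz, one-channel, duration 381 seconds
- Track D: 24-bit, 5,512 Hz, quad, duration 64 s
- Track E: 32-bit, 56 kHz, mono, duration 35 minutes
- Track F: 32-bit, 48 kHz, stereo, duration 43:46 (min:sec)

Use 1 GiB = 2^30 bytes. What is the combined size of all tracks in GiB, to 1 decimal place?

1.7 GiB

Track A: 28,000 × 745 × 3 × 2 = 125,160,000 bytes.
Track B: 63 min = 3,780 s; 16,000 × 3,780 × 2 × 2 = 241,920,000 bytes.
Track C: 24,000 × 381 × 3 × 1 = 27,432,000 bytes.
Track D: 5,512 × 64 × 3 × 4 = 4,233,216 bytes.
Track E: 35 minutes = 2,100 s; 56,000 × 2,100 × 4 × 1 = 470,400,000 bytes.
Track F: 43:46 (min:sec) = 2,626 s; 48,000 × 2,626 × 4 × 2 = 1,008,384,000 bytes.
Total = 1,877,529,216 bytes = 1.7 GiB.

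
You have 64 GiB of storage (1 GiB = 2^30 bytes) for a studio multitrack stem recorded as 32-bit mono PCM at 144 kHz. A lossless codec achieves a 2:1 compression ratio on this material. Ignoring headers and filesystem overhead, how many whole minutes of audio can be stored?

Uncompressed byte rate = 144,000 × 4 × 1 = 576,000 bytes/s.
After 2:1 compression, effective rate ≈ 288000 bytes/s.
Capacity = 64 × 1,073,741,824 = 68,719,476,736 bytes.
68,719,476,736 / effective rate ≈ 238609.29 s → 3,976 minutes.

3,976 minutes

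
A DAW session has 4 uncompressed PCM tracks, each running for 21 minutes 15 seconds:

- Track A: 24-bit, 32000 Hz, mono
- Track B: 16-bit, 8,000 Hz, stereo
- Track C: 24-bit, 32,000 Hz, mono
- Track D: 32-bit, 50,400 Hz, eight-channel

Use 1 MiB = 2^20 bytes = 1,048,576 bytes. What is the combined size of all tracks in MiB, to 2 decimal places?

2233.43 MiB

21 minutes 15 seconds = 1,275 s.
Track A: 32,000 × 1,275 × 3 × 1 = 122,400,000 bytes.
Track B: 8,000 × 1,275 × 2 × 2 = 40,800,000 bytes.
Track C: 32,000 × 1,275 × 3 × 1 = 122,400,000 bytes.
Track D: 50,400 × 1,275 × 4 × 8 = 2,056,320,000 bytes.
Total = 2,341,920,000 bytes = 2233.43 MiB.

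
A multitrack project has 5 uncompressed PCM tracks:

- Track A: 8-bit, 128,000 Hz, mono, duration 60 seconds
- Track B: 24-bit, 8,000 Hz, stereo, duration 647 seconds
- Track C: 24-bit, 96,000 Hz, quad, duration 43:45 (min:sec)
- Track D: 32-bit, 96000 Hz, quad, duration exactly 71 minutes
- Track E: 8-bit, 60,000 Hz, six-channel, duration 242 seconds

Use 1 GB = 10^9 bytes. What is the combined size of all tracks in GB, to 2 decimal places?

Track A: 128,000 × 60 × 1 × 1 = 7,680,000 bytes.
Track B: 8,000 × 647 × 3 × 2 = 31,056,000 bytes.
Track C: 43:45 (min:sec) = 2,625 s; 96,000 × 2,625 × 3 × 4 = 3,024,000,000 bytes.
Track D: exactly 71 minutes = 4,260 s; 96,000 × 4,260 × 4 × 4 = 6,543,360,000 bytes.
Track E: 60,000 × 242 × 1 × 6 = 87,120,000 bytes.
Total = 9,693,216,000 bytes = 9.69 GB.

9.69 GB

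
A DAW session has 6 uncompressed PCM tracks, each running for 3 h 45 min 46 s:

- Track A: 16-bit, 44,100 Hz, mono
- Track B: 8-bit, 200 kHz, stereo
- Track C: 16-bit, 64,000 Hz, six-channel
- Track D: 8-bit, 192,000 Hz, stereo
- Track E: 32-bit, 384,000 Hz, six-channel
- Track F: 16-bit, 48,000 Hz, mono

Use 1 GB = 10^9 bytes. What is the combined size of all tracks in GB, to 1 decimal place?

148.4 GB

3 h 45 min 46 s = 13,546 s.
Track A: 44,100 × 13,546 × 2 × 1 = 1,194,757,200 bytes.
Track B: 200,000 × 13,546 × 1 × 2 = 5,418,400,000 bytes.
Track C: 64,000 × 13,546 × 2 × 6 = 10,403,328,000 bytes.
Track D: 192,000 × 13,546 × 1 × 2 = 5,201,664,000 bytes.
Track E: 384,000 × 13,546 × 4 × 6 = 124,839,936,000 bytes.
Track F: 48,000 × 13,546 × 2 × 1 = 1,300,416,000 bytes.
Total = 148,358,501,200 bytes = 148.4 GB.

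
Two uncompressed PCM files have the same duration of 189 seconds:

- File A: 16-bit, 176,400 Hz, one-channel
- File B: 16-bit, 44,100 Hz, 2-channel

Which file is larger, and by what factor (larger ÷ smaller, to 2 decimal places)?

File A: 176,400 × 2 × 1 = 352,800 bytes/s.
File B: 44,100 × 2 × 2 = 176,400 bytes/s.
File A is larger; ratio = 66,679,200 / 33,339,600 = 2.00.

File A, by a factor of 2.00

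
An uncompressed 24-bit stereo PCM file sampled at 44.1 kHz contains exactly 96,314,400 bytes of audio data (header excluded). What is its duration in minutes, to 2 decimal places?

Byte rate = 44,100 × 3 × 2 = 264,600 bytes/s.
Duration = 96,314,400 / 264,600 = 364 s.
364 s / 60 = 6.07 minutes.

6.07 minutes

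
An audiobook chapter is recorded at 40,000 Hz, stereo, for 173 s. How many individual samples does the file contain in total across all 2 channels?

13,840,000 samples

40,000 × 173 s × 2 ch = 13,840,000 samples.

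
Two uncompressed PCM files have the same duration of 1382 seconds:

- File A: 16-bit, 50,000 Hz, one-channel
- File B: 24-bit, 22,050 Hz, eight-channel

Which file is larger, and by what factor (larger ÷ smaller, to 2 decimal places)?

File A: 50,000 × 2 × 1 = 100,000 bytes/s.
File B: 22,050 × 3 × 8 = 529,200 bytes/s.
File B is larger; ratio = 731,354,400 / 138,200,000 = 5.29.

File B, by a factor of 5.29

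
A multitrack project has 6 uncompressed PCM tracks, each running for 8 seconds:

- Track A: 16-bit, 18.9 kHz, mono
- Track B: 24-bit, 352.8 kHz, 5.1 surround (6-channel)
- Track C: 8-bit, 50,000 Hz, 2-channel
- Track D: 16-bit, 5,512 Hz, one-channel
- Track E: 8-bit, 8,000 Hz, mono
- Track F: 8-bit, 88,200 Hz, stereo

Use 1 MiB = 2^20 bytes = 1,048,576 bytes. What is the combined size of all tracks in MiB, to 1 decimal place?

Track A: 18,900 × 8 × 2 × 1 = 302,400 bytes.
Track B: 352,800 × 8 × 3 × 6 = 50,803,200 bytes.
Track C: 50,000 × 8 × 1 × 2 = 800,000 bytes.
Track D: 5,512 × 8 × 2 × 1 = 88,192 bytes.
Track E: 8,000 × 8 × 1 × 1 = 64,000 bytes.
Track F: 88,200 × 8 × 1 × 2 = 1,411,200 bytes.
Total = 53,468,992 bytes = 51.0 MiB.

51.0 MiB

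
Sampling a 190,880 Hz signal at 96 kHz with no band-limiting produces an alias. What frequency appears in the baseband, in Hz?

Nyquist = 96,000/2 = 48,000 Hz; 190,880 Hz exceeds it.
Alias = |190,880 − 2×96,000| = |190,880 − 192,000| = 1,120 Hz.

1,120 Hz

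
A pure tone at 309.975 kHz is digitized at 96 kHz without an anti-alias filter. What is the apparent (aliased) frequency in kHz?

Nyquist = 96,000/2 = 48,000 Hz; 309,975 Hz exceeds it.
Alias = |309,975 − 3×96,000| = |309,975 − 288,000| = 21,975 Hz = 21.975 kHz.

21.975 kHz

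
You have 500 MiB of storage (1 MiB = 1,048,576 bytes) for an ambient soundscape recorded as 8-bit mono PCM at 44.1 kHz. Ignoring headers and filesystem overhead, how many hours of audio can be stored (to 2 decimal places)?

Uncompressed byte rate = 44,100 × 1 × 1 = 44,100 bytes/s.
Capacity = 500 × 1,048,576 = 524,288,000 bytes.
524,288,000 / 44,100 ≈ 11888.62 s → 3.30 hours.

3.30 hours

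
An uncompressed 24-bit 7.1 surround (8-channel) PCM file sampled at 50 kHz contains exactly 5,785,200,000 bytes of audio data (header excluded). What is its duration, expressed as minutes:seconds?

Byte rate = 50,000 × 3 × 8 = 1,200,000 bytes/s.
Duration = 5,785,200,000 / 1,200,000 = 4,821 s.
4,821 s = 80:21.

80:21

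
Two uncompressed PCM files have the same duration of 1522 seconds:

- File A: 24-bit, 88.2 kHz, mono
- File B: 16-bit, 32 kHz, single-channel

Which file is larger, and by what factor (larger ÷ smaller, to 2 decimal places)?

File A: 88,200 × 3 × 1 = 264,600 bytes/s.
File B: 32,000 × 2 × 1 = 64,000 bytes/s.
File A is larger; ratio = 402,721,200 / 97,408,000 = 4.13.

File A, by a factor of 4.13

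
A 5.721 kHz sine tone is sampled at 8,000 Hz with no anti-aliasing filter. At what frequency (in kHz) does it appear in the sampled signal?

2.279 kHz

Nyquist = 8,000/2 = 4,000 Hz; 5,721 Hz exceeds it.
Alias = |5,721 − 1×8,000| = |5,721 − 8,000| = 2,279 Hz = 2.279 kHz.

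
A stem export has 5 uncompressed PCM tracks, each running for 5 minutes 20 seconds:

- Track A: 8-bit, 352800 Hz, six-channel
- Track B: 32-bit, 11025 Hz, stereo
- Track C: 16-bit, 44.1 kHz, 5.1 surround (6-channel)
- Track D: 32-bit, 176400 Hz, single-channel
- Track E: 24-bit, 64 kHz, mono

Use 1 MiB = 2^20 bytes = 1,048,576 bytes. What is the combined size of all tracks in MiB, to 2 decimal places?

1108.34 MiB

5 minutes 20 seconds = 320 s.
Track A: 352,800 × 320 × 1 × 6 = 677,376,000 bytes.
Track B: 11,025 × 320 × 4 × 2 = 28,224,000 bytes.
Track C: 44,100 × 320 × 2 × 6 = 169,344,000 bytes.
Track D: 176,400 × 320 × 4 × 1 = 225,792,000 bytes.
Track E: 64,000 × 320 × 3 × 1 = 61,440,000 bytes.
Total = 1,162,176,000 bytes = 1108.34 MiB.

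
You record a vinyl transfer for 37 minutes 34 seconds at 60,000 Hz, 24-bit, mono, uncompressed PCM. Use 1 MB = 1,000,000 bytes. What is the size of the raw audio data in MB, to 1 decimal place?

405.7 MB

Duration = 37 minutes 34 seconds = 2,254 s.
Bytes = 60,000 samples/s × 2,254 s × 3 bytes/sample × 1 ch = 405,720,000 bytes.
405,720,000 / 1,000,000 = 405.7 MB.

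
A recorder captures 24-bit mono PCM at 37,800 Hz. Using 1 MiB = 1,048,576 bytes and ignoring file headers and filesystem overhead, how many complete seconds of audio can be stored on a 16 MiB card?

147 seconds

Uncompressed byte rate = 37,800 × 3 × 1 = 113,400 bytes/s.
Capacity = 16 × 1,048,576 = 16,777,216 bytes.
16,777,216 / 113,400 ≈ 147.95 s → 147 seconds.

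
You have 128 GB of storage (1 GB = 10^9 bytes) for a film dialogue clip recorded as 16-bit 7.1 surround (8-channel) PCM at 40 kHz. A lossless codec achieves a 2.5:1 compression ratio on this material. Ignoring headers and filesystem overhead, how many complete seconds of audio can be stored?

Uncompressed byte rate = 40,000 × 2 × 8 = 640,000 bytes/s.
After 2.5:1 compression, effective rate ≈ 256000 bytes/s.
Capacity = 128 × 1,000,000,000 = 128,000,000,000 bytes.
128,000,000,000 / effective rate ≈ 500000 s → 500,000 seconds.

500,000 seconds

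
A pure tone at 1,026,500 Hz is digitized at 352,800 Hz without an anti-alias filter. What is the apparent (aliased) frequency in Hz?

Nyquist = 352,800/2 = 176,400 Hz; 1,026,500 Hz exceeds it.
Alias = |1,026,500 − 3×352,800| = |1,026,500 − 1,058,400| = 31,900 Hz.

31,900 Hz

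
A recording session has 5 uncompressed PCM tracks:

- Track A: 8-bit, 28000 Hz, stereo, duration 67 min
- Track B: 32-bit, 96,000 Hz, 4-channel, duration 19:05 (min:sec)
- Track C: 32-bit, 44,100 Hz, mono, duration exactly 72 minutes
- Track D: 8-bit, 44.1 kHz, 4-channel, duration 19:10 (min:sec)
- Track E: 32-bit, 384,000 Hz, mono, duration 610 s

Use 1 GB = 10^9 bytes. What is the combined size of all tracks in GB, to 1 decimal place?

3.9 GB

Track A: 67 min = 4,020 s; 28,000 × 4,020 × 1 × 2 = 225,120,000 bytes.
Track B: 19:05 (min:sec) = 1,145 s; 96,000 × 1,145 × 4 × 4 = 1,758,720,000 bytes.
Track C: exactly 72 minutes = 4,320 s; 44,100 × 4,320 × 4 × 1 = 762,048,000 bytes.
Track D: 19:10 (min:sec) = 1,150 s; 44,100 × 1,150 × 1 × 4 = 202,860,000 bytes.
Track E: 384,000 × 610 × 4 × 1 = 936,960,000 bytes.
Total = 3,885,708,000 bytes = 3.9 GB.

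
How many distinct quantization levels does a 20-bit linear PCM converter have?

1,048,576 levels

2^20 = 1,048,576.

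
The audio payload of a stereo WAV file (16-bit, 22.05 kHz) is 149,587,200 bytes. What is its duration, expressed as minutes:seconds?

28:16

Byte rate = 22,050 × 2 × 2 = 88,200 bytes/s.
Duration = 149,587,200 / 88,200 = 1,696 s.
1,696 s = 28:16.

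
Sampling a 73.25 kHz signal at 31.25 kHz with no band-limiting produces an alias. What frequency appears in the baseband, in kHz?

10.75 kHz

Nyquist = 31,250/2 = 15,625 Hz; 73,250 Hz exceeds it.
Alias = |73,250 − 2×31,250| = |73,250 − 62,500| = 10,750 Hz = 10.75 kHz.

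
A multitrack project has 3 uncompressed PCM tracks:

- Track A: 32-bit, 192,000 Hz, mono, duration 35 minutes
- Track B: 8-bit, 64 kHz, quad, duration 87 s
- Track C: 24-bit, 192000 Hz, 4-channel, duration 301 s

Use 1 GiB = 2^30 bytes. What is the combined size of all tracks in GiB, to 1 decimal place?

Track A: 35 minutes = 2,100 s; 192,000 × 2,100 × 4 × 1 = 1,612,800,000 bytes.
Track B: 64,000 × 87 × 1 × 4 = 22,272,000 bytes.
Track C: 192,000 × 301 × 3 × 4 = 693,504,000 bytes.
Total = 2,328,576,000 bytes = 2.2 GiB.

2.2 GiB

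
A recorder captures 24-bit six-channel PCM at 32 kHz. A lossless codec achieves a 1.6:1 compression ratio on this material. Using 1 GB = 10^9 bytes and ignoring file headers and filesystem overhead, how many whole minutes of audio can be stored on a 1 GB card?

Uncompressed byte rate = 32,000 × 3 × 6 = 576,000 bytes/s.
After 1.6:1 compression, effective rate ≈ 360000 bytes/s.
Capacity = 1 × 1,000,000,000 = 1,000,000,000 bytes.
1,000,000,000 / effective rate ≈ 2777.78 s → 46 minutes.

46 minutes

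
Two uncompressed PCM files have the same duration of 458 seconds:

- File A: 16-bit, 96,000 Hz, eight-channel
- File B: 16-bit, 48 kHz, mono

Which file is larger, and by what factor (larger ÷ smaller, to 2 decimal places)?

File A, by a factor of 16.00

File A: 96,000 × 2 × 8 = 1,536,000 bytes/s.
File B: 48,000 × 2 × 1 = 96,000 bytes/s.
File A is larger; ratio = 703,488,000 / 43,968,000 = 16.00.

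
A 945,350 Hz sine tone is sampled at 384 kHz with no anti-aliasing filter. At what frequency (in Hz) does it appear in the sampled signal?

Nyquist = 384,000/2 = 192,000 Hz; 945,350 Hz exceeds it.
Alias = |945,350 − 2×384,000| = |945,350 − 768,000| = 177,350 Hz.

177,350 Hz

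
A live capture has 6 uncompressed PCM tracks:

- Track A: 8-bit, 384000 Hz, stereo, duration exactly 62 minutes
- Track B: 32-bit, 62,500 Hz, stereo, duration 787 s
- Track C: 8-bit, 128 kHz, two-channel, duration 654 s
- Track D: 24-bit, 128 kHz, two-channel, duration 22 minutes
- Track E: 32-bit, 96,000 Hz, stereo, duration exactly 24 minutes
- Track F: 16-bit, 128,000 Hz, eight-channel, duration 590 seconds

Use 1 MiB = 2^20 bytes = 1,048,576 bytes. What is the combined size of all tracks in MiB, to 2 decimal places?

6433.38 MiB

Track A: exactly 62 minutes = 3,720 s; 384,000 × 3,720 × 1 × 2 = 2,856,960,000 bytes.
Track B: 62,500 × 787 × 4 × 2 = 393,500,000 bytes.
Track C: 128,000 × 654 × 1 × 2 = 167,424,000 bytes.
Track D: 22 minutes = 1,320 s; 128,000 × 1,320 × 3 × 2 = 1,013,760,000 bytes.
Track E: exactly 24 minutes = 1,440 s; 96,000 × 1,440 × 4 × 2 = 1,105,920,000 bytes.
Track F: 128,000 × 590 × 2 × 8 = 1,208,320,000 bytes.
Total = 6,745,884,000 bytes = 6433.38 MiB.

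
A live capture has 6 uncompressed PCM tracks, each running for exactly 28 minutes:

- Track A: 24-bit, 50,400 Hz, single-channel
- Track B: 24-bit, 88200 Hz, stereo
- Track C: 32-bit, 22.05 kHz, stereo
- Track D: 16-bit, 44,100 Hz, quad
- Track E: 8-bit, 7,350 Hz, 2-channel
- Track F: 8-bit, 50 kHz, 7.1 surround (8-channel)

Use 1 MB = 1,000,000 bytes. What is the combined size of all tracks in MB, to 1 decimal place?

2728.8 MB

exactly 28 minutes = 1,680 s.
Track A: 50,400 × 1,680 × 3 × 1 = 254,016,000 bytes.
Track B: 88,200 × 1,680 × 3 × 2 = 889,056,000 bytes.
Track C: 22,050 × 1,680 × 4 × 2 = 296,352,000 bytes.
Track D: 44,100 × 1,680 × 2 × 4 = 592,704,000 bytes.
Track E: 7,350 × 1,680 × 1 × 2 = 24,696,000 bytes.
Track F: 50,000 × 1,680 × 1 × 8 = 672,000,000 bytes.
Total = 2,728,824,000 bytes = 2728.8 MB.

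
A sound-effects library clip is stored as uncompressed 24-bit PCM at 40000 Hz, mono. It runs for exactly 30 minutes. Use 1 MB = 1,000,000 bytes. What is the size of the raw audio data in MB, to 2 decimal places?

216.00 MB

Duration = exactly 30 minutes = 1,800 s.
Bytes = 40,000 samples/s × 1,800 s × 3 bytes/sample × 1 ch = 216,000,000 bytes.
216,000,000 / 1,000,000 = 216.00 MB.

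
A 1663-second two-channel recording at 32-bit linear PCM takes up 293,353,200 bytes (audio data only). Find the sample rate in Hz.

Bytes = sample_rate × seconds × bytes_per_sample × channels.
sample_rate = 293,353,200 / (1,663 × 4 × 2) = 293,353,200 / 13,304 = 22,050 Hz.

22,050 Hz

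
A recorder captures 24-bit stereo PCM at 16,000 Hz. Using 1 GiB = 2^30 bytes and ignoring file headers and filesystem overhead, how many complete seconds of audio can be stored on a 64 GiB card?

715,827 seconds

Uncompressed byte rate = 16,000 × 3 × 2 = 96,000 bytes/s.
Capacity = 64 × 1,073,741,824 = 68,719,476,736 bytes.
68,719,476,736 / 96,000 ≈ 715827.88 s → 715,827 seconds.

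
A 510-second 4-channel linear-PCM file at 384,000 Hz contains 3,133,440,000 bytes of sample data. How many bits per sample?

Bytes per sample = 3,133,440,000 / (384,000 × 510 × 4) = 3,133,440,000 / 783,360,000 = 4.
Bit depth = 4 × 8 = 32 bits.

32 bits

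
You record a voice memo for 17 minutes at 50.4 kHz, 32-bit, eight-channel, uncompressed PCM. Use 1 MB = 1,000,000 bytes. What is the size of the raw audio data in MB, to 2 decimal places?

Duration = 17 minutes = 1,020 s.
Bytes = 50,400 samples/s × 1,020 s × 4 bytes/sample × 8 ch = 1,645,056,000 bytes.
1,645,056,000 / 1,000,000 = 1645.06 MB.

1645.06 MB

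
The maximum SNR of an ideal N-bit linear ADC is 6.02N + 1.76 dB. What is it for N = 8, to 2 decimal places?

49.92 dB

6.02 × 8 + 1.76 = 49.92 dB.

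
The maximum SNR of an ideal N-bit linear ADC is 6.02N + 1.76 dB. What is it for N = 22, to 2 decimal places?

6.02 × 22 + 1.76 = 134.20 dB.

134.20 dB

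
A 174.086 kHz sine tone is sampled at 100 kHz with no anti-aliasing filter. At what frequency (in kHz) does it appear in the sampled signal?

25.914 kHz

Nyquist = 100,000/2 = 50,000 Hz; 174,086 Hz exceeds it.
Alias = |174,086 − 2×100,000| = |174,086 − 200,000| = 25,914 Hz = 25.914 kHz.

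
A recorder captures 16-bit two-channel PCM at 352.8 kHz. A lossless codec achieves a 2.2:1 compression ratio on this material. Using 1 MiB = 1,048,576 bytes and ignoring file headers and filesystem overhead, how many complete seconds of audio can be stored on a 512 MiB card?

Uncompressed byte rate = 352,800 × 2 × 2 = 1,411,200 bytes/s.
After 2.2:1 compression, effective rate ≈ 641454.55 bytes/s.
Capacity = 512 × 1,048,576 = 536,870,912 bytes.
536,870,912 / effective rate ≈ 836.96 s → 836 seconds.

836 seconds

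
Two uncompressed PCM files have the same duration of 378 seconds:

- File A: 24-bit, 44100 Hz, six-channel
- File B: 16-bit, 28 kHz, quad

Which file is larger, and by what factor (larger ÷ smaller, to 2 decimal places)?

File A: 44,100 × 3 × 6 = 793,800 bytes/s.
File B: 28,000 × 2 × 4 = 224,000 bytes/s.
File A is larger; ratio = 300,056,400 / 84,672,000 = 3.54.

File A, by a factor of 3.54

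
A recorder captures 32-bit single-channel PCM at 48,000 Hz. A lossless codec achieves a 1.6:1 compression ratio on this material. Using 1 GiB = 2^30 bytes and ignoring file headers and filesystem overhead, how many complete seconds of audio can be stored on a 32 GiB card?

Uncompressed byte rate = 48,000 × 4 × 1 = 192,000 bytes/s.
After 1.6:1 compression, effective rate ≈ 120000 bytes/s.
Capacity = 32 × 1,073,741,824 = 34,359,738,368 bytes.
34,359,738,368 / effective rate ≈ 286331.15 s → 286,331 seconds.

286,331 seconds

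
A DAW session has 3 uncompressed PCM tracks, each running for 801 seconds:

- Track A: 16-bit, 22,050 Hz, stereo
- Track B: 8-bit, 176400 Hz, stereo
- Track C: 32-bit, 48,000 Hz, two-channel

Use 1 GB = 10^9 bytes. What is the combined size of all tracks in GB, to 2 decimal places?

0.66 GB

Track A: 22,050 × 801 × 2 × 2 = 70,648,200 bytes.
Track B: 176,400 × 801 × 1 × 2 = 282,592,800 bytes.
Track C: 48,000 × 801 × 4 × 2 = 307,584,000 bytes.
Total = 660,825,000 bytes = 0.66 GB.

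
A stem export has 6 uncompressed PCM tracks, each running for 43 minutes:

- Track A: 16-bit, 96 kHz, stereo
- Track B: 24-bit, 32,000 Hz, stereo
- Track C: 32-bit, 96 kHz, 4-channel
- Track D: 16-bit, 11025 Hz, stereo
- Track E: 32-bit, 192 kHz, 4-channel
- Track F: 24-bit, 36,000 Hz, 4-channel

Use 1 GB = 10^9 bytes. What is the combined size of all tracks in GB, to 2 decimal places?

14.60 GB

43 minutes = 2,580 s.
Track A: 96,000 × 2,580 × 2 × 2 = 990,720,000 bytes.
Track B: 32,000 × 2,580 × 3 × 2 = 495,360,000 bytes.
Track C: 96,000 × 2,580 × 4 × 4 = 3,962,880,000 bytes.
Track D: 11,025 × 2,580 × 2 × 2 = 113,778,000 bytes.
Track E: 192,000 × 2,580 × 4 × 4 = 7,925,760,000 bytes.
Track F: 36,000 × 2,580 × 3 × 4 = 1,114,560,000 bytes.
Total = 14,603,058,000 bytes = 14.60 GB.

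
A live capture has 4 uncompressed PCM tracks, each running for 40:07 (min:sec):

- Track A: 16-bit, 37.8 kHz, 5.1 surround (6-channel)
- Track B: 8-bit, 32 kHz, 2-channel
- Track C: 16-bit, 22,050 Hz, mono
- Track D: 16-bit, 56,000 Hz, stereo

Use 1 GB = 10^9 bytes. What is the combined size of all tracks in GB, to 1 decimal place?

40:07 (min:sec) = 2,407 s.
Track A: 37,800 × 2,407 × 2 × 6 = 1,091,815,200 bytes.
Track B: 32,000 × 2,407 × 1 × 2 = 154,048,000 bytes.
Track C: 22,050 × 2,407 × 2 × 1 = 106,148,700 bytes.
Track D: 56,000 × 2,407 × 2 × 2 = 539,168,000 bytes.
Total = 1,891,179,900 bytes = 1.9 GB.

1.9 GB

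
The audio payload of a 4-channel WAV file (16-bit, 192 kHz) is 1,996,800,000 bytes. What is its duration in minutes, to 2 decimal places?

21.67 minutes

Byte rate = 192,000 × 2 × 4 = 1,536,000 bytes/s.
Duration = 1,996,800,000 / 1,536,000 = 1,300 s.
1,300 s / 60 = 21.67 minutes.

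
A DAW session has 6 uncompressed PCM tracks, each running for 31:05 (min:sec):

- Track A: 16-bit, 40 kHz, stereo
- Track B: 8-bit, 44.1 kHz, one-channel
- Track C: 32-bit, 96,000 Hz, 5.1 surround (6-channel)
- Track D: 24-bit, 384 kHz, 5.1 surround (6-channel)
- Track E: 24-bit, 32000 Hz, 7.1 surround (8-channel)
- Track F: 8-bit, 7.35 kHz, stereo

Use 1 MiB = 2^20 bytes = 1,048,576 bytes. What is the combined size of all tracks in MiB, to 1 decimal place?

18146.7 MiB

31:05 (min:sec) = 1,865 s.
Track A: 40,000 × 1,865 × 2 × 2 = 298,400,000 bytes.
Track B: 44,100 × 1,865 × 1 × 1 = 82,246,500 bytes.
Track C: 96,000 × 1,865 × 4 × 6 = 4,296,960,000 bytes.
Track D: 384,000 × 1,865 × 3 × 6 = 12,890,880,000 bytes.
Track E: 32,000 × 1,865 × 3 × 8 = 1,432,320,000 bytes.
Track F: 7,350 × 1,865 × 1 × 2 = 27,415,500 bytes.
Total = 19,028,222,000 bytes = 18146.7 MiB.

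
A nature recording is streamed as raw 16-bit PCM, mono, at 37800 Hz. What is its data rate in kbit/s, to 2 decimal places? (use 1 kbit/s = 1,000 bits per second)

604.80 kbit/s

Bit rate = 37,800 × 16 × 1 = 604,800 bits/s.
= 604.80 kbit/s.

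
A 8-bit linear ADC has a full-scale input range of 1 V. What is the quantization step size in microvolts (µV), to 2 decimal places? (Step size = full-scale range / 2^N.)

3906.25 µV

1 V / 2^8 = 1 / 256 V = 3906.25 µV.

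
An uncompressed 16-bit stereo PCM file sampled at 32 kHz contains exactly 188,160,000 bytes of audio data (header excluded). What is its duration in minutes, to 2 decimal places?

24.50 minutes

Byte rate = 32,000 × 2 × 2 = 128,000 bytes/s.
Duration = 188,160,000 / 128,000 = 1,470 s.
1,470 s / 60 = 24.50 minutes.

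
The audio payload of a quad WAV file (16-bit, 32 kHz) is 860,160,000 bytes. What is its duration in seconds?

3,360 seconds

Byte rate = 32,000 × 2 × 4 = 256,000 bytes/s.
Duration = 860,160,000 / 256,000 = 3,360 s.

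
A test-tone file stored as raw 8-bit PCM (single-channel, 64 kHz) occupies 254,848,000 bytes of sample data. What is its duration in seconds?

3,982 seconds

Byte rate = 64,000 × 1 × 1 = 64,000 bytes/s.
Duration = 254,848,000 / 64,000 = 3,982 s.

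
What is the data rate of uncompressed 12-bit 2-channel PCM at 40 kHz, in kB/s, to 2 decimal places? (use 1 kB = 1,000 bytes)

120.00 kB/s

Bit rate = 40,000 × 12 × 2 = 960,000 bits/s.
960,000 / 8 = 120,000 B/s = 120.00 kB/s.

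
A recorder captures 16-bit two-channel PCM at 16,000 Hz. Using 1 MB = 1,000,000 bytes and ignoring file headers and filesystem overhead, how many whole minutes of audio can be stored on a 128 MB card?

33 minutes

Uncompressed byte rate = 16,000 × 2 × 2 = 64,000 bytes/s.
Capacity = 128 × 1,000,000 = 128,000,000 bytes.
128,000,000 / 64,000 ≈ 2000 s → 33 minutes.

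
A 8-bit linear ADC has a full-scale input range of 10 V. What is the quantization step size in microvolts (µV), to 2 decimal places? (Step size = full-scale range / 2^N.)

10 V / 2^8 = 10 / 256 V = 39062.50 µV.

39062.50 µV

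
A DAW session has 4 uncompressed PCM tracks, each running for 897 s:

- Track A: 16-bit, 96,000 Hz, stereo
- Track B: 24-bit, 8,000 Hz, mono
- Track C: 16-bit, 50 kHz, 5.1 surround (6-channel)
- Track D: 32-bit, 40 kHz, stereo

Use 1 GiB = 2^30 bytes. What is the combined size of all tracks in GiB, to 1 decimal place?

1.1 GiB

Track A: 96,000 × 897 × 2 × 2 = 344,448,000 bytes.
Track B: 8,000 × 897 × 3 × 1 = 21,528,000 bytes.
Track C: 50,000 × 897 × 2 × 6 = 538,200,000 bytes.
Track D: 40,000 × 897 × 4 × 2 = 287,040,000 bytes.
Total = 1,191,216,000 bytes = 1.1 GiB.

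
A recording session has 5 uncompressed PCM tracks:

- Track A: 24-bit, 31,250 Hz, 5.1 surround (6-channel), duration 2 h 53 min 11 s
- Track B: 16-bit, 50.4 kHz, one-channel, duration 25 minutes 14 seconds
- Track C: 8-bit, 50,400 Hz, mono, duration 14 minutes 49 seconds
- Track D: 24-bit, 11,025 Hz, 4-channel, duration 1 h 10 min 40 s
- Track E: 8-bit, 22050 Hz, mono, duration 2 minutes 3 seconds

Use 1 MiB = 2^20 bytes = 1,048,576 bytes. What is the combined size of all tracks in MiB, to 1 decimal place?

6300.0 MiB

Track A: 2 h 53 min 11 s = 10,391 s; 31,250 × 10,391 × 3 × 6 = 5,844,937,500 bytes.
Track B: 25 minutes 14 seconds = 1,514 s; 50,400 × 1,514 × 2 × 1 = 152,611,200 bytes.
Track C: 14 minutes 49 seconds = 889 s; 50,400 × 889 × 1 × 1 = 44,805,600 bytes.
Track D: 1 h 10 min 40 s = 4,240 s; 11,025 × 4,240 × 3 × 4 = 560,952,000 bytes.
Track E: 2 minutes 3 seconds = 123 s; 22,050 × 123 × 1 × 1 = 2,712,150 bytes.
Total = 6,606,018,450 bytes = 6300.0 MiB.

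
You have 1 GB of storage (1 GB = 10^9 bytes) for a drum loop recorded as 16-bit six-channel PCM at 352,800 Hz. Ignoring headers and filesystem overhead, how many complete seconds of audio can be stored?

236 seconds

Uncompressed byte rate = 352,800 × 2 × 6 = 4,233,600 bytes/s.
Capacity = 1 × 1,000,000,000 = 1,000,000,000 bytes.
1,000,000,000 / 4,233,600 ≈ 236.21 s → 236 seconds.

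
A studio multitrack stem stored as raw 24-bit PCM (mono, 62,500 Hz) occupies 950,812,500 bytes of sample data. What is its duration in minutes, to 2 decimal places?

Byte rate = 62,500 × 3 × 1 = 187,500 bytes/s.
Duration = 950,812,500 / 187,500 = 5,071 s.
5,071 s / 60 = 84.52 minutes.

84.52 minutes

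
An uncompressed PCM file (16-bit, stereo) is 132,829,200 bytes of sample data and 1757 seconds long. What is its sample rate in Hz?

18,900 Hz

Bytes = sample_rate × seconds × bytes_per_sample × channels.
sample_rate = 132,829,200 / (1,757 × 2 × 2) = 132,829,200 / 7,028 = 18,900 Hz.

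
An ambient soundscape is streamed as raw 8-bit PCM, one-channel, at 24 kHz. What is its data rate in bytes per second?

24,000 bytes/s

Bit rate = 24,000 × 8 × 1 = 192,000 bits/s.
192,000 / 8 = 24,000 bytes/s.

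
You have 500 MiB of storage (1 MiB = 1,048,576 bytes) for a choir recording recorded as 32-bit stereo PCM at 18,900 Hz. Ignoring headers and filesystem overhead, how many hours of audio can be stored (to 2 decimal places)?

0.96 hours

Uncompressed byte rate = 18,900 × 4 × 2 = 151,200 bytes/s.
Capacity = 500 × 1,048,576 = 524,288,000 bytes.
524,288,000 / 151,200 ≈ 3467.51 s → 0.96 hours.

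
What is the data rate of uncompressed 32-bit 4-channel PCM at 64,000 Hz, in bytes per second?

Bit rate = 64,000 × 32 × 4 = 8,192,000 bits/s.
8,192,000 / 8 = 1,024,000 bytes/s.

1,024,000 bytes/s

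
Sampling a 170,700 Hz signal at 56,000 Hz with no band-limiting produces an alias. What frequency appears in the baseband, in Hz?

2,700 Hz

Nyquist = 56,000/2 = 28,000 Hz; 170,700 Hz exceeds it.
Alias = |170,700 − 3×56,000| = |170,700 − 168,000| = 2,700 Hz.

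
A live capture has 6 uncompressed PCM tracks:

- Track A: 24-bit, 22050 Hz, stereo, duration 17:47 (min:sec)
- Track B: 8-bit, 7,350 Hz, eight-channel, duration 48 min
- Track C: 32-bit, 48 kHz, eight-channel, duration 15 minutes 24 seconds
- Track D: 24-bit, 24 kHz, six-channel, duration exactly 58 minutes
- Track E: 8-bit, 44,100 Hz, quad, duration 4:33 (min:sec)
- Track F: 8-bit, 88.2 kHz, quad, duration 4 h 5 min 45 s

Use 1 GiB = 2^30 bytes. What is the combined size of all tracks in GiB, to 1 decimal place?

Track A: 17:47 (min:sec) = 1,067 s; 22,050 × 1,067 × 3 × 2 = 141,164,100 bytes.
Track B: 48 min = 2,880 s; 7,350 × 2,880 × 1 × 8 = 169,344,000 bytes.
Track C: 15 minutes 24 seconds = 924 s; 48,000 × 924 × 4 × 8 = 1,419,264,000 bytes.
Track D: exactly 58 minutes = 3,480 s; 24,000 × 3,480 × 3 × 6 = 1,503,360,000 bytes.
Track E: 4:33 (min:sec) = 273 s; 44,100 × 273 × 1 × 4 = 48,157,200 bytes.
Track F: 4 h 5 min 45 s = 14,745 s; 88,200 × 14,745 × 1 × 4 = 5,202,036,000 bytes.
Total = 8,483,325,300 bytes = 7.9 GiB.

7.9 GiB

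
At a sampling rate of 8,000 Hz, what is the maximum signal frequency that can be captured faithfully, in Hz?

4,000 Hz

Nyquist frequency = sample rate / 2 = 8,000 / 2 = 4,000 Hz.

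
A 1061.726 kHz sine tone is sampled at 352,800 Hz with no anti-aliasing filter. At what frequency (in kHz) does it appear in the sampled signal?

3.326 kHz

Nyquist = 352,800/2 = 176,400 Hz; 1,061,726 Hz exceeds it.
Alias = |1,061,726 − 3×352,800| = |1,061,726 − 1,058,400| = 3,326 Hz = 3.326 kHz.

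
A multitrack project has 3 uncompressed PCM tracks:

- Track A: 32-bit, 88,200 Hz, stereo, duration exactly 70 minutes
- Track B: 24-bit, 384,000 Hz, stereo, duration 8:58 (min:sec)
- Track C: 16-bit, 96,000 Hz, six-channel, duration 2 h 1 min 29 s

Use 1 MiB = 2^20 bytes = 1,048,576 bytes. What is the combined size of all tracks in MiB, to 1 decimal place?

12016.3 MiB

Track A: exactly 70 minutes = 4,200 s; 88,200 × 4,200 × 4 × 2 = 2,963,520,000 bytes.
Track B: 8:58 (min:sec) = 538 s; 384,000 × 538 × 3 × 2 = 1,239,552,000 bytes.
Track C: 2 h 1 min 29 s = 7,289 s; 96,000 × 7,289 × 2 × 6 = 8,396,928,000 bytes.
Total = 12,600,000,000 bytes = 12016.3 MiB.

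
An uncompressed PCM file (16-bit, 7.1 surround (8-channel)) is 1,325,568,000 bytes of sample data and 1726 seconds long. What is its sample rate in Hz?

Bytes = sample_rate × seconds × bytes_per_sample × channels.
sample_rate = 1,325,568,000 / (1,726 × 2 × 8) = 1,325,568,000 / 27,616 = 48,000 Hz.

48,000 Hz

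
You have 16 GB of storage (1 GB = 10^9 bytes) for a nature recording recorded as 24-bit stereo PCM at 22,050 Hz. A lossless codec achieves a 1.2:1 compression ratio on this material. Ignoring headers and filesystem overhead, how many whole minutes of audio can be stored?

2,418 minutes

Uncompressed byte rate = 22,050 × 3 × 2 = 132,300 bytes/s.
After 1.2:1 compression, effective rate ≈ 110250 bytes/s.
Capacity = 16 × 1,000,000,000 = 16,000,000,000 bytes.
16,000,000,000 / effective rate ≈ 145124.72 s → 2,418 minutes.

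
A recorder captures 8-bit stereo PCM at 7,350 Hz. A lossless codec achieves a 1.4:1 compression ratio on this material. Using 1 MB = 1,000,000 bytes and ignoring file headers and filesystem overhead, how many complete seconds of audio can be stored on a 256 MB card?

24,380 seconds

Uncompressed byte rate = 7,350 × 1 × 2 = 14,700 bytes/s.
After 1.4:1 compression, effective rate ≈ 10500 bytes/s.
Capacity = 256 × 1,000,000 = 256,000,000 bytes.
256,000,000 / effective rate ≈ 24380.95 s → 24,380 seconds.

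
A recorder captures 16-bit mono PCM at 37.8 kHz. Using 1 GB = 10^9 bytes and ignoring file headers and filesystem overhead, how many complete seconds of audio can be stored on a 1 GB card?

Uncompressed byte rate = 37,800 × 2 × 1 = 75,600 bytes/s.
Capacity = 1 × 1,000,000,000 = 1,000,000,000 bytes.
1,000,000,000 / 75,600 ≈ 13227.51 s → 13,227 seconds.

13,227 seconds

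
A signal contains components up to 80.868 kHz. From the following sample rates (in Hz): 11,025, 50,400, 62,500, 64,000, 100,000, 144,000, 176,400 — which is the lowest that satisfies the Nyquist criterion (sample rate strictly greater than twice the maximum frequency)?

176,400 Hz

Need sample rate > 2 × 80,868 = 161,736 Hz.
Lowest listed rate above 161,736 Hz is 176,400 Hz.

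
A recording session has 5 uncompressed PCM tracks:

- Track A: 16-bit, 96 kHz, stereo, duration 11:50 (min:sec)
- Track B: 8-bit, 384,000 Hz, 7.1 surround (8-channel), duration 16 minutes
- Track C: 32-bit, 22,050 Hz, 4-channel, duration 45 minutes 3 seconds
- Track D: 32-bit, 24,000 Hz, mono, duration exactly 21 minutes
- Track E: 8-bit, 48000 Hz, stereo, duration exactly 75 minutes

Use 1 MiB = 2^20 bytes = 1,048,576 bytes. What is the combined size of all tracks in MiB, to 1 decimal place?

Track A: 11:50 (min:sec) = 710 s; 96,000 × 710 × 2 × 2 = 272,640,000 bytes.
Track B: 16 minutes = 960 s; 384,000 × 960 × 1 × 8 = 2,949,120,000 bytes.
Track C: 45 minutes 3 seconds = 2,703 s; 22,050 × 2,703 × 4 × 4 = 953,618,400 bytes.
Track D: exactly 21 minutes = 1,260 s; 24,000 × 1,260 × 4 × 1 = 120,960,000 bytes.
Track E: exactly 75 minutes = 4,500 s; 48,000 × 4,500 × 1 × 2 = 432,000,000 bytes.
Total = 4,728,338,400 bytes = 4509.3 MiB.

4509.3 MiB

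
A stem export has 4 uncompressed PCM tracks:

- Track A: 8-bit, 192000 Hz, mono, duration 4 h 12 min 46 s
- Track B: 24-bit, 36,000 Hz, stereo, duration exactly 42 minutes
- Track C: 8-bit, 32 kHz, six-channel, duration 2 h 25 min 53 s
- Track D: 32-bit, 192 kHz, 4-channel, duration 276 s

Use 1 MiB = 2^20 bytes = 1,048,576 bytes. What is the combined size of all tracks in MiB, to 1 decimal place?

Track A: 4 h 12 min 46 s = 15,166 s; 192,000 × 15,166 × 1 × 1 = 2,911,872,000 bytes.
Track B: exactly 42 minutes = 2,520 s; 36,000 × 2,520 × 3 × 2 = 544,320,000 bytes.
Track C: 2 h 25 min 53 s = 8,753 s; 32,000 × 8,753 × 1 × 6 = 1,680,576,000 bytes.
Track D: 192,000 × 276 × 4 × 4 = 847,872,000 bytes.
Total = 5,984,640,000 bytes = 5707.4 MiB.

5707.4 MiB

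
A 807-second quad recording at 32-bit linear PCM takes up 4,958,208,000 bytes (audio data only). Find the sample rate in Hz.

384,000 Hz

Bytes = sample_rate × seconds × bytes_per_sample × channels.
sample_rate = 4,958,208,000 / (807 × 4 × 4) = 4,958,208,000 / 12,912 = 384,000 Hz.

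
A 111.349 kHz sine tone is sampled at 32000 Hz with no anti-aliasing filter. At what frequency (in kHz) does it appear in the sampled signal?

15.349 kHz

Nyquist = 32,000/2 = 16,000 Hz; 111,349 Hz exceeds it.
Alias = |111,349 − 3×32,000| = |111,349 − 96,000| = 15,349 Hz = 15.349 kHz.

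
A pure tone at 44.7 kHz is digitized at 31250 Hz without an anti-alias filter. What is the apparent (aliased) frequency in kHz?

Nyquist = 31,250/2 = 15,625 Hz; 44,700 Hz exceeds it.
Alias = |44,700 − 1×31,250| = |44,700 − 31,250| = 13,450 Hz = 13.45 kHz.

13.45 kHz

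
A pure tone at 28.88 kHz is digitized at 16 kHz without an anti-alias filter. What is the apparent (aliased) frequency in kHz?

Nyquist = 16,000/2 = 8,000 Hz; 28,880 Hz exceeds it.
Alias = |28,880 − 2×16,000| = |28,880 − 32,000| = 3,120 Hz = 3.12 kHz.

3.12 kHz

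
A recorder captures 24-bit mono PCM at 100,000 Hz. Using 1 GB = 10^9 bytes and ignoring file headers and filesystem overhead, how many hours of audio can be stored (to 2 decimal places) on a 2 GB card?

Uncompressed byte rate = 100,000 × 3 × 1 = 300,000 bytes/s.
Capacity = 2 × 1,000,000,000 = 2,000,000,000 bytes.
2,000,000,000 / 300,000 ≈ 6666.67 s → 1.85 hours.

1.85 hours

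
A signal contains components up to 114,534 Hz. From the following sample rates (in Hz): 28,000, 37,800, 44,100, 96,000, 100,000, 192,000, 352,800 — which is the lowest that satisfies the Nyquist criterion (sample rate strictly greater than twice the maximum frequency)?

Need sample rate > 2 × 114,534 = 229,068 Hz.
Lowest listed rate above 229,068 Hz is 352,800 Hz.

352,800 Hz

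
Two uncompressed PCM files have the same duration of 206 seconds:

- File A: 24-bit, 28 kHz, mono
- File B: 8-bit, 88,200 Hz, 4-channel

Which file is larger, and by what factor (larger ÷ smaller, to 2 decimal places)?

File A: 28,000 × 3 × 1 = 84,000 bytes/s.
File B: 88,200 × 1 × 4 = 352,800 bytes/s.
File B is larger; ratio = 72,676,800 / 17,304,000 = 4.20.

File B, by a factor of 4.20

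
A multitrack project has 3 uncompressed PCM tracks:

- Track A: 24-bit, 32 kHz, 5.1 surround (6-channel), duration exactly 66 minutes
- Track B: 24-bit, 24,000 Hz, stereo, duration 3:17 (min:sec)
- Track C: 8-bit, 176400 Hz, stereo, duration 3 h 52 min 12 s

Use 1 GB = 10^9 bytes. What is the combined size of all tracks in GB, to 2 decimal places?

7.22 GB

Track A: exactly 66 minutes = 3,960 s; 32,000 × 3,960 × 3 × 6 = 2,280,960,000 bytes.
Track B: 3:17 (min:sec) = 197 s; 24,000 × 197 × 3 × 2 = 28,368,000 bytes.
Track C: 3 h 52 min 12 s = 13,932 s; 176,400 × 13,932 × 1 × 2 = 4,915,209,600 bytes.
Total = 7,224,537,600 bytes = 7.22 GB.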